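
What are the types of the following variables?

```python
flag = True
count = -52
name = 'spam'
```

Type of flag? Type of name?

flag is assigned the constant True, which has type bool; name is assigned a quoted string literal, so it is a str

bool, str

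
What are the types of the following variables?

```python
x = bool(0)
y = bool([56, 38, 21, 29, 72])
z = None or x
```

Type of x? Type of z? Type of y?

bool() returns bool; None or bool returns the bool; bool() returns bool

bool, bool, bool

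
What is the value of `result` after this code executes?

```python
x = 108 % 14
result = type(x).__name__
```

x is int; result = 'int'

'int'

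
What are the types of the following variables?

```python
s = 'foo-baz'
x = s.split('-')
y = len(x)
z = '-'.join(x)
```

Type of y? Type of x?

len() returns int; str.split() returns list

int, list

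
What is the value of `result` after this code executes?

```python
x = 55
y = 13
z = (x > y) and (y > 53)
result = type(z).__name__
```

x is int; y is int; z is bool; result = 'bool'

'bool'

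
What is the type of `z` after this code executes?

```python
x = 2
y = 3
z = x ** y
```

positive int ** positive int = int

int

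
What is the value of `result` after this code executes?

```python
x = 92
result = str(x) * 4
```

x = 92; result = '92929292'

'92929292'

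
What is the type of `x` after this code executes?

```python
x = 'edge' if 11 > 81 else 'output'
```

Both branches of conditional are str

str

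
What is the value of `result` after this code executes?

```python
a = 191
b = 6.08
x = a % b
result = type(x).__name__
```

a is int; b is float; x is float; result = 'float'

'float'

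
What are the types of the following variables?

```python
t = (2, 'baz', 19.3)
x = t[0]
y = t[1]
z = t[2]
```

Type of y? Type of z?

tuple[1] is str; tuple[2] is float

str, float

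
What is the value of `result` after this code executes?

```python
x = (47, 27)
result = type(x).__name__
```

x is tuple; result = 'tuple'

'tuple'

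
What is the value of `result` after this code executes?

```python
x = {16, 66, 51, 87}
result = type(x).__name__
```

x is set; result = 'set'

'set'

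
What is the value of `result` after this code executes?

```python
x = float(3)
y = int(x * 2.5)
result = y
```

x = 3.0; y = 7; result = 7

7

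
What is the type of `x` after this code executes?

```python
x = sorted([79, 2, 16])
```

sorted() always returns list

list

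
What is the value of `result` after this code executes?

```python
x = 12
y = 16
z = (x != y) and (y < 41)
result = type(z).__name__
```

x is int; y is int; z is bool; result = 'bool'

'bool'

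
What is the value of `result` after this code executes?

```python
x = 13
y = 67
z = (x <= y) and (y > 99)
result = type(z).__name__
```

x is int; y is int; z is bool; result = 'bool'

'bool'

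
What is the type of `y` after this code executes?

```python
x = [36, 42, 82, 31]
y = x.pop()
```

list.pop() returns the popped element

int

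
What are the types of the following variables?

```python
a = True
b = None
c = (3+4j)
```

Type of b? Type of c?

b is assigned None, whose type is NoneType; c is assigned (3+4j), an int plus an imaginary literal (j suffix), which evaluates to complex

NoneType, complex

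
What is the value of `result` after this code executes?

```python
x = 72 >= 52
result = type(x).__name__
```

x is bool; result = 'bool'

'bool'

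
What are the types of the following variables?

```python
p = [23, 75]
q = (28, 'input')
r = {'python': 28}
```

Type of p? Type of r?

p is assigned a list literal (square brackets); r is assigned a dict literal ({key: value})

list, dict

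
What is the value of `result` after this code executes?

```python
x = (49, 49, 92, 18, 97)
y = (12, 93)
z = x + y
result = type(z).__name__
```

x is tuple; y is tuple; z is tuple; result = 'tuple'

'tuple'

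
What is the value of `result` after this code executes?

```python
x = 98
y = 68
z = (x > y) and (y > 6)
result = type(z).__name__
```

x is int; y is int; z is bool; result = 'bool'

'bool'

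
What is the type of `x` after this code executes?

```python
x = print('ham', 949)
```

print() returns None

NoneType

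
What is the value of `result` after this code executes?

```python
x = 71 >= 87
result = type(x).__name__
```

x is bool; result = 'bool'

'bool'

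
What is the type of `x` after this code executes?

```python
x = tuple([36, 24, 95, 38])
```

tuple() constructor returns tuple

tuple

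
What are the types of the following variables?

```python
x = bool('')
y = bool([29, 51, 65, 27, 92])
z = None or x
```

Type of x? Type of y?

bool() returns bool; bool() returns bool

bool, bool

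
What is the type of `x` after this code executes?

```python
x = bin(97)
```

bin() returns str representation

str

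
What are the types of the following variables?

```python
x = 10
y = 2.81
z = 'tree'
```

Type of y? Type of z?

y is assigned a number with a decimal point, so it is a float; z is assigned a quoted string literal, so it is a str

float, str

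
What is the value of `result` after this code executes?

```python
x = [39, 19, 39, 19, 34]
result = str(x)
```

x = [39, 19, 39, 19, 34]; result = '[39, 19, 39, 19, 34]'

'[39, 19, 39, 19, 34]'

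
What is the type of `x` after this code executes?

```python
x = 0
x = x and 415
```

'and' returns first falsy value (0 is int)

int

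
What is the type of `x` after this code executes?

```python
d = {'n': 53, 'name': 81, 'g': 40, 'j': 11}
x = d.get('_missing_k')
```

dict.get() returns None when key not found

NoneType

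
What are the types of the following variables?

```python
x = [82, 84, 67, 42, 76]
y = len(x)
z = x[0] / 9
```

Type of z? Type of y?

int / int = float; len() returns int

float, int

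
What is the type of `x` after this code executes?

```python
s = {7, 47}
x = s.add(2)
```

set.add() returns None (mutates in place)

NoneType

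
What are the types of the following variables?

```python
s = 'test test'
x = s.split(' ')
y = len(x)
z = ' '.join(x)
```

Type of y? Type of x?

len() returns int; str.split() returns list

int, list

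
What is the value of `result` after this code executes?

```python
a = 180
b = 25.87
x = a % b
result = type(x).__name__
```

a is int; b is float; x is float; result = 'float'

'float'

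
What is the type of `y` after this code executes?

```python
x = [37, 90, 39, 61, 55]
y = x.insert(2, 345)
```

list.insert() returns None

NoneType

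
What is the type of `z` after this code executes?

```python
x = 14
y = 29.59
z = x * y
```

int * float = float

float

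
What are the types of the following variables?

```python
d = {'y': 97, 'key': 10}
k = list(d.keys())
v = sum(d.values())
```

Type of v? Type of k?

sum of ints is int; list() converts to list

int, list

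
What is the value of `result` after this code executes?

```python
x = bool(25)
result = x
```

x = True; result = True

True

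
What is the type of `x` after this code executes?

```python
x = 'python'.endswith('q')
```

str.endswith() returns bool

bool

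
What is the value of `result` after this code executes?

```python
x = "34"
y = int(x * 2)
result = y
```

x = '34'; y = 3434; result = 3434

3434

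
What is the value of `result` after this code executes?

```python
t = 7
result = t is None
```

t = 7; result = False

False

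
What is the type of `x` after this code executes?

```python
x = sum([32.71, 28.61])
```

sum() of floats returns float

float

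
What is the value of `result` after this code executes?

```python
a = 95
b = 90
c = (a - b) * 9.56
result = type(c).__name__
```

a is int; b is int; c is float; result = 'float'

'float'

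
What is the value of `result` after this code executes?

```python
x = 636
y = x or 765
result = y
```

x = 636; y = 636; result = 636

636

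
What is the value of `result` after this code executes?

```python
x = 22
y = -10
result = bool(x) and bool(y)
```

x = 22; y = -10; result = True

True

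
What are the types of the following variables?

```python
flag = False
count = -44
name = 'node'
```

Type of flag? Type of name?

flag is assigned the constant False, which has type bool; name is assigned a quoted string literal, so it is a str

bool, str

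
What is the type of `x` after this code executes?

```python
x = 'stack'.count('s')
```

str.count() returns int

int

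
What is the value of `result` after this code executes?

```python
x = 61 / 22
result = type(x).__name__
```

x is float; result = 'float'

'float'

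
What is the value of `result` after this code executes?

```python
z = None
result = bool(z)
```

z = None; result = False

False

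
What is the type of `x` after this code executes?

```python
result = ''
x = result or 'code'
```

'or' returns first truthy value (str)

str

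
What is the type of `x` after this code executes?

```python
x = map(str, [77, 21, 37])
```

map() returns a map object

map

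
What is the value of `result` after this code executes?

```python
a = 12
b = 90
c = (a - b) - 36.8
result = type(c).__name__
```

a is int; b is int; c is float; result = 'float'

'float'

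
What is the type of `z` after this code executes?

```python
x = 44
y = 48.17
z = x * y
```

int * float = float

float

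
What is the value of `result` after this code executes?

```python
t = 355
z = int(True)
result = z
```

t = 355; z = 1; result = 1

1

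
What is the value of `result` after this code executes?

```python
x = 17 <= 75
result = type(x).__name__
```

x is bool; result = 'bool'

'bool'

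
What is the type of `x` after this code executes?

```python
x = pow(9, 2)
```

pow(int, int) returns int

int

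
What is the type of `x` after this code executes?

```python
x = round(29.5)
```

round() with no decimal places returns int

int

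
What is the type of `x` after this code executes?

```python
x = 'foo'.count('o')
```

str.count() returns int

int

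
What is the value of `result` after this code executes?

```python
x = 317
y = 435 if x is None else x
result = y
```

x = 317; y = 317; result = 317

317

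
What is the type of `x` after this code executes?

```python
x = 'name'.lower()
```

str.lower() returns str

str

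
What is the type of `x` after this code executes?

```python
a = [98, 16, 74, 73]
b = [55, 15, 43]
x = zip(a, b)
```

zip() returns a zip object

zip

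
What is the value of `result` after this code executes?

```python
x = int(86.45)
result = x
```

x = 86; result = 86

86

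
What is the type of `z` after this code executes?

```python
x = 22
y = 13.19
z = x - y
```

int - float = float

float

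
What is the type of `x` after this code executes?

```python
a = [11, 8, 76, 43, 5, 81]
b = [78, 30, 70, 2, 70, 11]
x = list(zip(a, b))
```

list(zip()) returns a list of tuples

list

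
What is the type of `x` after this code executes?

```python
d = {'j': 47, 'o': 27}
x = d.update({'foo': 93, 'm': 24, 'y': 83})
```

dict.update() returns None

NoneType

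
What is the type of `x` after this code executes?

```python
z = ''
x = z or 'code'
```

'or' returns first truthy value (str)

str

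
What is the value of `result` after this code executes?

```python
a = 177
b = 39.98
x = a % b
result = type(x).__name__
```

a is int; b is float; x is float; result = 'float'

'float'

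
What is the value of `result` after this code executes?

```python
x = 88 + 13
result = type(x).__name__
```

x is int; result = 'int'

'int'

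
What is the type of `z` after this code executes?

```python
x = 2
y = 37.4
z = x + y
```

int + float = float

float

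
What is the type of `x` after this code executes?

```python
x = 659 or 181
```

'or' returns first truthy value (int)

int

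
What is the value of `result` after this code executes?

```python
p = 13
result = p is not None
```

p = 13; result = True

True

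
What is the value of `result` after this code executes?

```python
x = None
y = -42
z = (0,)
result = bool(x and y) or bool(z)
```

x = None; y = -42; z = (0,); result = True

True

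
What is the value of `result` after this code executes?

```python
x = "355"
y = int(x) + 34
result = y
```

x = '355'; y = 389; result = 389

389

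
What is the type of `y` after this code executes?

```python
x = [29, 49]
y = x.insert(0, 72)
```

list.insert() returns None

NoneType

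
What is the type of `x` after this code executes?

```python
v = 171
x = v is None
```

'is' comparison returns bool

bool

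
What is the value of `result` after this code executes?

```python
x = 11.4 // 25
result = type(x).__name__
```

x is float; result = 'float'

'float'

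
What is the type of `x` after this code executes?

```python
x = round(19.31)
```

round() with no decimal places returns int

int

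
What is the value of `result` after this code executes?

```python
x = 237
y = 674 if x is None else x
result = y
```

x = 237; y = 237; result = 237

237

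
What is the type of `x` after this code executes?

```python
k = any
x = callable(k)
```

callable() returns bool

bool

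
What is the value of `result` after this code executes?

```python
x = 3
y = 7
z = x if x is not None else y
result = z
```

x = 3; y = 7; z = 3; result = 3

3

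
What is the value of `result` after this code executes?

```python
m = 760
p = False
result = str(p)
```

m = 760; p = False; result = 'False'

'False'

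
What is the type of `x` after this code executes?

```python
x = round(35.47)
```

round() with no decimal places returns int

int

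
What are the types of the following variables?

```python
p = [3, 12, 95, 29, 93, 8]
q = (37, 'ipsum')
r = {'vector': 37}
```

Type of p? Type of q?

p is assigned a list literal (square brackets); q is assigned a tuple (parenthesized, comma-separated values)

list, tuple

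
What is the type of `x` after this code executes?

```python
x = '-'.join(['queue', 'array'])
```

str.join() returns str

str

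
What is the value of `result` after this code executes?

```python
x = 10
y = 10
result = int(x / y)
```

x = 10; y = 10; result = 1

1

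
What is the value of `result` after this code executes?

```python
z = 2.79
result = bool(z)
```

z = 2.79; result = True

True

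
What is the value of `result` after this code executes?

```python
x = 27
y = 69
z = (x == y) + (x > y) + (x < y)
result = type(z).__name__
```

x is int; y is int; z is int; result = 'int'

'int'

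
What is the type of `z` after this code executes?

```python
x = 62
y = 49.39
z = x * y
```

int * float = float

float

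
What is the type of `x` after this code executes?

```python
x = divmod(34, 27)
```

divmod() returns tuple of (quotient, remainder)

tuple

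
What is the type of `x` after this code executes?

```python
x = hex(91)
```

hex() returns str representation

str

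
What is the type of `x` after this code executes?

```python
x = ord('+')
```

ord() returns int (code point)

int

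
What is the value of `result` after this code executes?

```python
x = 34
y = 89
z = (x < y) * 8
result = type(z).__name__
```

x is int; y is int; z is int; result = 'int'

'int'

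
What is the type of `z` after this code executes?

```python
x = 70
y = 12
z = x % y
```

int % int = int

int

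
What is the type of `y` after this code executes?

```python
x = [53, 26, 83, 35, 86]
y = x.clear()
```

list.clear() returns None

NoneType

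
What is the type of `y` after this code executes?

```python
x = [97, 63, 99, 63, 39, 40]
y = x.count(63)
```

list.count() returns int

int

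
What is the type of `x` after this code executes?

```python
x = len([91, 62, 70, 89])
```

len() always returns int

int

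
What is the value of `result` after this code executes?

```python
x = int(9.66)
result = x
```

x = 9; result = 9

9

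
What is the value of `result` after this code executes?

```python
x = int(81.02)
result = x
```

x = 81; result = 81

81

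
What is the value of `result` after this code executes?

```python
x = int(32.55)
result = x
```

x = 32; result = 32

32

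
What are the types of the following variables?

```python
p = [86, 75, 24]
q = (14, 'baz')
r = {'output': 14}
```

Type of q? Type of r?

q is assigned a tuple (parenthesized, comma-separated values); r is assigned a dict literal ({key: value})

tuple, dict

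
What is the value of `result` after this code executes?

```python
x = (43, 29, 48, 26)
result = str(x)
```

x = (43, 29, 48, 26); result = '(43, 29, 48, 26)'

'(43, 29, 48, 26)'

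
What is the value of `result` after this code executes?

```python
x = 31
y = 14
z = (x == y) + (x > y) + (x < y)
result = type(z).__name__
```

x is int; y is int; z is int; result = 'int'

'int'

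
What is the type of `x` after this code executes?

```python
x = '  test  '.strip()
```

str.strip() returns str

str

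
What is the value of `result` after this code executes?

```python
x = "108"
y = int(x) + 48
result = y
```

x = '108'; y = 156; result = 156

156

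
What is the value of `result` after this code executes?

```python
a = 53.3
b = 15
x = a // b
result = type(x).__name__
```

a is float; b is int; x is float; result = 'float'

'float'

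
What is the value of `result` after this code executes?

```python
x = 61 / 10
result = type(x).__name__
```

x is float; result = 'float'

'float'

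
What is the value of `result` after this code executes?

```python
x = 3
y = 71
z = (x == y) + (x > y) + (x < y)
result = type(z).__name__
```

x is int; y is int; z is int; result = 'int'

'int'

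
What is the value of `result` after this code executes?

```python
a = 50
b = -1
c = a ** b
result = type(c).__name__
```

a is int; b is int; c is float; result = 'float'

'float'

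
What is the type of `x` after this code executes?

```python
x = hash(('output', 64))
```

hash() returns int

int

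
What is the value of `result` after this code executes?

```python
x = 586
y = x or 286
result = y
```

x = 586; y = 586; result = 586

586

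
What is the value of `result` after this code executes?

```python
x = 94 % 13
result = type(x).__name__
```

x is int; result = 'int'

'int'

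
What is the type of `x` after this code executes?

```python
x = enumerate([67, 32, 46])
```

enumerate() returns an enumerate object

enumerate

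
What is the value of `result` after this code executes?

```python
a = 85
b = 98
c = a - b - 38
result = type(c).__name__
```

a is int; b is int; c is int; result = 'int'

'int'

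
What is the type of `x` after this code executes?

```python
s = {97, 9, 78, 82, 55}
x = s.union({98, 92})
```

set.union() returns a new set

set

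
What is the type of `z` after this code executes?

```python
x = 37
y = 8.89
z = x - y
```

int - float = float

float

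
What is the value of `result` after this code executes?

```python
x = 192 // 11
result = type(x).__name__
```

x is int; result = 'int'

'int'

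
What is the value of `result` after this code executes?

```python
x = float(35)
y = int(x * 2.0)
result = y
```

x = 35.0; y = 70; result = 70

70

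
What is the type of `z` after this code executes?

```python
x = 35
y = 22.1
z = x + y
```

int + float = float

float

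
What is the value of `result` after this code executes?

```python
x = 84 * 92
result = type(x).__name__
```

x is int; result = 'int'

'int'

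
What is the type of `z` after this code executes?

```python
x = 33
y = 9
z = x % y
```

int % int = int

int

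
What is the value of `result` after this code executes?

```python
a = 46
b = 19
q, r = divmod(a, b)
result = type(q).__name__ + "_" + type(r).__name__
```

a is int; b is int; q is int; r is int; result = 'int_int'

'int_int'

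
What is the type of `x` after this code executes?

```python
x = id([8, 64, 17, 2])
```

id() returns int

int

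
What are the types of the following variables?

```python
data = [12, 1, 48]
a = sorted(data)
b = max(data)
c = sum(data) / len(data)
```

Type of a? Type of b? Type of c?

sorted() returns list; max of ints returns int; int / int = float

list, int, float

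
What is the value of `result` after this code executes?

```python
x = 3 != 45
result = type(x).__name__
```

x is bool; result = 'bool'

'bool'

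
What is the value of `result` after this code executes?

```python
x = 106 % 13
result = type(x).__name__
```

x is int; result = 'int'

'int'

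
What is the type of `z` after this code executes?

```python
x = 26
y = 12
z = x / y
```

int / int = float

float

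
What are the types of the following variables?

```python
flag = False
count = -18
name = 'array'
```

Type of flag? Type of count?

flag is assigned the constant False, which has type bool; count is assigned a bare integer (no decimal point), so it is an int

bool, int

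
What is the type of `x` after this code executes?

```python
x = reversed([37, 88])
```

reversed() on a list returns list_reverseiterator

list_reverseiterator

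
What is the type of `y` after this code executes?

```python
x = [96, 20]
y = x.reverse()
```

list.reverse() returns None

NoneType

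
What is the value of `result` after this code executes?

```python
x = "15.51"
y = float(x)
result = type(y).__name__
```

x is str; y is float; result = 'float'

'float'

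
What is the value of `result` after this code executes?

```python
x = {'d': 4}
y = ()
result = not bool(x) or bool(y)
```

x = {'d': 4}; y = (); result = False

False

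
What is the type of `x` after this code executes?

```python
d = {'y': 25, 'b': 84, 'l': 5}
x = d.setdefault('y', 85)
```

dict.setdefault() returns the (existing or default) value

int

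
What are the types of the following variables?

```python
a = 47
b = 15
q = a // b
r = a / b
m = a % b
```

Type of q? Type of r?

// returns int; / returns float

int, float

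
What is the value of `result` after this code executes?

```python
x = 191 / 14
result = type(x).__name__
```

x is float; result = 'float'

'float'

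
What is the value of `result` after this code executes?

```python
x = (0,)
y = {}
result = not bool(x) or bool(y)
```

x = (0,); y = {}; result = False

False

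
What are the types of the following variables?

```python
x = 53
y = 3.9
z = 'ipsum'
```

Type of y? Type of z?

y is assigned a number with a decimal point, so it is a float; z is assigned a quoted string literal, so it is a str

float, str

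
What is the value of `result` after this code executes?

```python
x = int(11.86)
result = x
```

x = 11; result = 11

11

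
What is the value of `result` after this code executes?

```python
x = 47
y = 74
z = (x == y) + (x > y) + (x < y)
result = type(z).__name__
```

x is int; y is int; z is int; result = 'int'

'int'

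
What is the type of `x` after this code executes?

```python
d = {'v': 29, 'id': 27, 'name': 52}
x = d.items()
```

dict.items() returns dict_items view

dict_items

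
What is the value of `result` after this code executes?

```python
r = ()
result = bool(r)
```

r = (); result = False

False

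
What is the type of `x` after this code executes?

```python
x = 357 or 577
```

'or' returns first truthy value (int)

int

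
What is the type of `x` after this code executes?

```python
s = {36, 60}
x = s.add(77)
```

set.add() returns None (mutates in place)

NoneType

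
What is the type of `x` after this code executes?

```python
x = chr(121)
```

chr() returns str (single char)

str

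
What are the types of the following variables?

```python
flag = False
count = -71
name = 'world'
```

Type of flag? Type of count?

flag is assigned the constant False, which has type bool; count is assigned a bare integer (no decimal point), so it is an int

bool, int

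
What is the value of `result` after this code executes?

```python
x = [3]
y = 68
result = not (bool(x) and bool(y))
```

x = [3]; y = 68; result = False

False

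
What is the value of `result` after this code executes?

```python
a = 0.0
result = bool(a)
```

a = 0.0; result = False

False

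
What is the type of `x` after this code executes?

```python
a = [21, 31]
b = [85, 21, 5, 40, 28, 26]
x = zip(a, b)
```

zip() returns a zip object

zip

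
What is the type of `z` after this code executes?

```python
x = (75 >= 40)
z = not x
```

'not' returns bool

bool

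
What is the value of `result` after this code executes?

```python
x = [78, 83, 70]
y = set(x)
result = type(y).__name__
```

x is list; y is set; result = 'set'

'set'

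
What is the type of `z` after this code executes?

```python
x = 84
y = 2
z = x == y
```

Equality comparison returns bool

bool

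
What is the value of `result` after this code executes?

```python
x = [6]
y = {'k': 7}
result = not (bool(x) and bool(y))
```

x = [6]; y = {'k': 7}; result = False

False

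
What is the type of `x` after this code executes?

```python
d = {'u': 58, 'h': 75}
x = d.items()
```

dict.items() returns dict_items view

dict_items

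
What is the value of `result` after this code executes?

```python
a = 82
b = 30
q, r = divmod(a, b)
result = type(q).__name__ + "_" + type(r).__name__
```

a is int; b is int; q is int; r is int; result = 'int_int'

'int_int'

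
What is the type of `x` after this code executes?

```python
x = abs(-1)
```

abs() of int returns int

int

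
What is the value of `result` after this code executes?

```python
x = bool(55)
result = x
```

x = True; result = True

True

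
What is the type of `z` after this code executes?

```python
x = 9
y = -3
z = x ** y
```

int ** negative = float

float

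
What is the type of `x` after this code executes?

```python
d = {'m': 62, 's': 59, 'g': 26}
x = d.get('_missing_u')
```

dict.get() returns None when key not found

NoneType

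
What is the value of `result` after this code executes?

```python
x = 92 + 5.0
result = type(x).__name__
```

x is float; result = 'float'

'float'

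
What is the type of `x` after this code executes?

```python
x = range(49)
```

range() returns a range object

range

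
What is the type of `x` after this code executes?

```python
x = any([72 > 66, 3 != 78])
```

any() returns bool

bool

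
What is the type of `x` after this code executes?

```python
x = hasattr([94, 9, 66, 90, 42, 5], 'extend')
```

hasattr() returns bool

bool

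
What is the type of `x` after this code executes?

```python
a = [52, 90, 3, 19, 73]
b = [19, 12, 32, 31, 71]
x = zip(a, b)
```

zip() returns a zip object

zip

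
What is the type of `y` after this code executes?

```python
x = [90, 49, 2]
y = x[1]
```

Indexing list[int] returns int

int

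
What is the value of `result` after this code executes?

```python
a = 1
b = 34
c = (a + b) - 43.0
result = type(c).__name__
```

a is int; b is int; c is float; result = 'float'

'float'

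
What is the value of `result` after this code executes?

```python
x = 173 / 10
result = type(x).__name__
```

x is float; result = 'float'

'float'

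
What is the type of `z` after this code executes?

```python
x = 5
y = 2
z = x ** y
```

positive int ** positive int = int

int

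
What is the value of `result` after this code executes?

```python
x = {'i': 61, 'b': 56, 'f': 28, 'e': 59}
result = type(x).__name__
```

x is dict; result = 'dict'

'dict'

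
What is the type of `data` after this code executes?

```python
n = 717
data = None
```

None has type NoneType

NoneType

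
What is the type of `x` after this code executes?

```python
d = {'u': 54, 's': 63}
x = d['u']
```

Accessing dict[str, int] with str key returns int

int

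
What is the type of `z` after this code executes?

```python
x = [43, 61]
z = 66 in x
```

'in' operator returns bool

bool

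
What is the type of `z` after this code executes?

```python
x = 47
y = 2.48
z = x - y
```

int - float = float

float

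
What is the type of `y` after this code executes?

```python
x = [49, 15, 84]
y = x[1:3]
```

Slicing a list returns a list

list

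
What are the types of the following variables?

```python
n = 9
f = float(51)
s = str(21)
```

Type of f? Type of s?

f is assigned the result of calling float(), which returns a float; s is assigned the result of calling str(), which returns a str

float, str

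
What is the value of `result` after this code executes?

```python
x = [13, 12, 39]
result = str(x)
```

x = [13, 12, 39]; result = '[13, 12, 39]'

'[13, 12, 39]'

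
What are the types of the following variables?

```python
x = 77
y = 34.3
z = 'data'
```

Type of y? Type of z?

y is assigned a number with a decimal point, so it is a float; z is assigned a quoted string literal, so it is a str

float, str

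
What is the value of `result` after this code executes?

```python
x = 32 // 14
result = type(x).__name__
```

x is int; result = 'int'

'int'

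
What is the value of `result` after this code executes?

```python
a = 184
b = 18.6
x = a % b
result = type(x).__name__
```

a is int; b is float; x is float; result = 'float'

'float'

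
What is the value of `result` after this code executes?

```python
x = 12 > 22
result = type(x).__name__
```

x is bool; result = 'bool'

'bool'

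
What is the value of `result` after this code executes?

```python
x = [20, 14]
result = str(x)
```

x = [20, 14]; result = '[20, 14]'

'[20, 14]'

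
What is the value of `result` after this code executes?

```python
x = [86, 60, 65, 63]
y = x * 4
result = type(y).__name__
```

x is list; y is list; result = 'list'

'list'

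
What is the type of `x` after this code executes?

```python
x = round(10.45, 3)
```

round() with decimal places returns float

float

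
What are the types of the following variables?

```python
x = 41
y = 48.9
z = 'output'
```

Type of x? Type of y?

x is assigned a bare integer (no decimal point), so it is an int; y is assigned a number with a decimal point, so it is a float

int, float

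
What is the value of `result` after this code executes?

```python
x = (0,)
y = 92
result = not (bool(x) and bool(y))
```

x = (0,); y = 92; result = False

False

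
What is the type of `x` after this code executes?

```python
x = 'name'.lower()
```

str.lower() returns str

str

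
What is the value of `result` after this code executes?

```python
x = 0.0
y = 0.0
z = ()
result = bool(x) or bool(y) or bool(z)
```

x = 0.0; y = 0.0; z = (); result = False

False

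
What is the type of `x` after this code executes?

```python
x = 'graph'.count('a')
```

str.count() returns int

int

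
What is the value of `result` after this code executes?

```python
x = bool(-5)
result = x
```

x = True; result = True

True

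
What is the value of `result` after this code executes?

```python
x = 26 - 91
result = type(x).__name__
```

x is int; result = 'int'

'int'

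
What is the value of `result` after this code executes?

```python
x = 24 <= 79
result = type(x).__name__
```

x is bool; result = 'bool'

'bool'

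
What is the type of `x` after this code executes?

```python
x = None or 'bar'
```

'or' with None returns the other truthy value (str)

str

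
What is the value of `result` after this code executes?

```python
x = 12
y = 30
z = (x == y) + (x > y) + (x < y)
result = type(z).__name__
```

x is int; y is int; z is int; result = 'int'

'int'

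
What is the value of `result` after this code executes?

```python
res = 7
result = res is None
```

res = 7; result = False

False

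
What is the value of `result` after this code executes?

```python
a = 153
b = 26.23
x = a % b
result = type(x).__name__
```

a is int; b is float; x is float; result = 'float'

'float'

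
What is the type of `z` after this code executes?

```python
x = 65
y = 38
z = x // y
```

int // int = int

int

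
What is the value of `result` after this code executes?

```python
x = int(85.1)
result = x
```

x = 85; result = 85

85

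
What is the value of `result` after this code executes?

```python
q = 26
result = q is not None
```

q = 26; result = True

True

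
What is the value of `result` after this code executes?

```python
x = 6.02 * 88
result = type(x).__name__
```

x is float; result = 'float'

'float'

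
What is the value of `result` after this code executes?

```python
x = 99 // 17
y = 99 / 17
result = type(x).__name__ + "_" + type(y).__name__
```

x is int; y is float; result = 'int_float'

'int_float'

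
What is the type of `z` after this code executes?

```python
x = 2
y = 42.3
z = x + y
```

int + float = float

float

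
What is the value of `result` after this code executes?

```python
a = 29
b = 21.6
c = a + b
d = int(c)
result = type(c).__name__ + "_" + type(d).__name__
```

a is int; b is float; c is float; d is int; result = 'float_int'

'float_int'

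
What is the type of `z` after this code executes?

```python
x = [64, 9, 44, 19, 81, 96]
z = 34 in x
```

'in' operator returns bool

bool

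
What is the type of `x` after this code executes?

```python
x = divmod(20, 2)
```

divmod() returns tuple of (quotient, remainder)

tuple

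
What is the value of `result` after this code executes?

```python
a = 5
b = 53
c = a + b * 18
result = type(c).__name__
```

a is int; b is int; c is int; result = 'int'

'int'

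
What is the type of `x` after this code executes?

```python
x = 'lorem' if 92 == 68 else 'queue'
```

Both branches of conditional are str

str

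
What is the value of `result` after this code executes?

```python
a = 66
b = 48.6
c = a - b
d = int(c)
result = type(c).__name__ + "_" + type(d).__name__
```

a is int; b is float; c is float; d is int; result = 'float_int'

'float_int'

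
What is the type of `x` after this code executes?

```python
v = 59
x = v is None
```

'is' comparison returns bool

bool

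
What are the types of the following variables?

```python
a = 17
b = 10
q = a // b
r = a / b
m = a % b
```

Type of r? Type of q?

/ returns float; // returns int

float, int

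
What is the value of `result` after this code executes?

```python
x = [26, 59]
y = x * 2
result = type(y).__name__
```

x is list; y is list; result = 'list'

'list'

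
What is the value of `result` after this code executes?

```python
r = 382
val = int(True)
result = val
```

r = 382; val = 1; result = 1

1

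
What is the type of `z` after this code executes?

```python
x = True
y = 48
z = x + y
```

bool + int = int (bool is subclass of int)

int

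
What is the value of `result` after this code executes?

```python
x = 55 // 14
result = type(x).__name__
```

x is int; result = 'int'

'int'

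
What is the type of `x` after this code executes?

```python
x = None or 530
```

'or' with None returns the other truthy value

int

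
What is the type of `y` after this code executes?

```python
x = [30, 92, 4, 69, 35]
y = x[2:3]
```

Slicing a list returns a list

list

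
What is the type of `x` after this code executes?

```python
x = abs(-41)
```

abs() of int returns int

int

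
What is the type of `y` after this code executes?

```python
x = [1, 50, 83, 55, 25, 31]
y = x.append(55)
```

list.append() returns None (mutates in place)

NoneType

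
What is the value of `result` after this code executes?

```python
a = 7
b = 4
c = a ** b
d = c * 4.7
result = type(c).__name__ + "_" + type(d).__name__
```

a is int; b is int; c is int; d is float; result = 'int_float'

'int_float'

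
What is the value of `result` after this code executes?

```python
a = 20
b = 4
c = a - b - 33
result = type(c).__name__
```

a is int; b is int; c is int; result = 'int'

'int'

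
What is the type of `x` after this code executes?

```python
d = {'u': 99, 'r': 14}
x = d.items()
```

dict.items() returns dict_items view

dict_items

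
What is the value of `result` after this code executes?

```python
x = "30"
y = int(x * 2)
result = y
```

x = '30'; y = 3030; result = 3030

3030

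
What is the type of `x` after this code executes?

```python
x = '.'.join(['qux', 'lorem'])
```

str.join() returns str

str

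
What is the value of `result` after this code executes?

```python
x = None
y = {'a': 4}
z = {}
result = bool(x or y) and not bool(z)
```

x = None; y = {'a': 4}; z = {}; result = True

True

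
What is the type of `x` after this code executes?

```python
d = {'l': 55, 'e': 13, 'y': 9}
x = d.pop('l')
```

dict.pop() returns the value

int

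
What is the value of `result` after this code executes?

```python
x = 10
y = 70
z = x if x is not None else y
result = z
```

x = 10; y = 70; z = 10; result = 10

10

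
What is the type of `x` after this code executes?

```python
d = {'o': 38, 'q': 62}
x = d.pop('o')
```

dict.pop() returns the value

int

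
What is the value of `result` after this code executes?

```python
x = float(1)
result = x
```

x = 1.0; result = 1.0

1.0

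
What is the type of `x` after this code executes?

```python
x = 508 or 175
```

'or' returns first truthy value (int)

int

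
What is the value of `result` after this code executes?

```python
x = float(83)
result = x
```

x = 83.0; result = 83.0

83.0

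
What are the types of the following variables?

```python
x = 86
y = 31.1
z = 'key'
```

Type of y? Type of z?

y is assigned a number with a decimal point, so it is a float; z is assigned a quoted string literal, so it is a str

float, str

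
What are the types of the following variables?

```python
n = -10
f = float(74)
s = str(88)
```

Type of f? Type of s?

f is assigned the result of calling float(), which returns a float; s is assigned the result of calling str(), which returns a str

float, str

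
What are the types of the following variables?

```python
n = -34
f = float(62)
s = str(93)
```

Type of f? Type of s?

f is assigned the result of calling float(), which returns a float; s is assigned the result of calling str(), which returns a str

float, str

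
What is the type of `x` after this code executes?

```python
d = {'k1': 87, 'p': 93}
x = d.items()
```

dict.items() returns dict_items view

dict_items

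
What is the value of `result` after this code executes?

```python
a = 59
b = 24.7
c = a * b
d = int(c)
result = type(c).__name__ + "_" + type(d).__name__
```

a is int; b is float; c is float; d is int; result = 'float_int'

'float_int'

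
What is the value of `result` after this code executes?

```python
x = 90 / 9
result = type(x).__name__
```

x is float; result = 'float'

'float'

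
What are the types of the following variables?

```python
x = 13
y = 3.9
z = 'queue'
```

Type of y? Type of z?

y is assigned a number with a decimal point, so it is a float; z is assigned a quoted string literal, so it is a str

float, str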